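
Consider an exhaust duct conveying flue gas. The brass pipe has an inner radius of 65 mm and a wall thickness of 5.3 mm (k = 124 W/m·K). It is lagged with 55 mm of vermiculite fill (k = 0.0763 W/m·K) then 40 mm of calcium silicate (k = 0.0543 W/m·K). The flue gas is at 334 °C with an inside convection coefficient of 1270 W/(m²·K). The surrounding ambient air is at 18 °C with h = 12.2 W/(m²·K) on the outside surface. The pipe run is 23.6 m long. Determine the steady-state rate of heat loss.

Q ≈ 3550 W

Radial resistances (cylindrical: R_cond = ln(r_o/r_i)/(2πkL), R_conv = 1/(h·2πrL)):
R_inner film = 1/(h_i·2πr₁L) = 1/(1270×2π×0.065×23.6) = 8.169×10^-5 K/W
R_brass pipe wall = ln(70.3/65)/(2π×124×23.6) = 4.263×10^-6 K/W
R_vermiculite fill = ln(125.3/70.3)/(2π×0.0763×23.6) = 0.05108 K/W
R_calcium silicate = ln(165.3/125.3)/(2π×0.0543×23.6) = 0.03441 K/W
R_outer film = 1/(h_o·2πr_oL) = 1/(12.2×2π×0.1653×23.6) = 0.003344 K/W
R_total = 0.08892 K/W
Q = ΔT/R_total = 316/0.08892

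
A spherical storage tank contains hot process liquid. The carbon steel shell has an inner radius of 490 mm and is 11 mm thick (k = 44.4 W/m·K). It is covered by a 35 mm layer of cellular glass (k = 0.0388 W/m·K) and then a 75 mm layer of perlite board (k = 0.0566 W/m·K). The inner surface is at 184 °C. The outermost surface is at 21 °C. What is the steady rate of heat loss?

Q ≈ 277 W

For a spherical shell R = (1/r₁ − 1/r₂)/(4πk); film R = 1/(h·4πr²). In series:
R_carbon steel shell = (1/0.49 − 1/0.501)/(4π×44.4) = 8.031×10^-5 K/W
R_cellular glass = (1/0.501 − 1/0.536)/(4π×0.0388) = 0.2673 K/W
R_perlite board = (1/0.536 − 1/0.611)/(4π×0.0566) = 0.322 K/W
R_total = 0.5894 K/W
Q = ΔT/R_total = 163/0.5894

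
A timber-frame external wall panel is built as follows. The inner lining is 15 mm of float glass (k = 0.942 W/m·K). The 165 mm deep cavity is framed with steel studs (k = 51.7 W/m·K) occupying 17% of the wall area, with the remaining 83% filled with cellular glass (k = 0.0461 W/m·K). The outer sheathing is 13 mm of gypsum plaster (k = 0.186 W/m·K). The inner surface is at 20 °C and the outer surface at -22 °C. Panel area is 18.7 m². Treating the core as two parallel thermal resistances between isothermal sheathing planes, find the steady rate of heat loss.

Q ≈ 7520 W

Sheathing layers in series; stud and cavity paths in parallel between them.
R_inner = 0.015/(0.942×18.7) = 8.515×10^-4 K/W
R_stud  = 0.165/(51.7×0.17×18.7) = 0.001004 K/W
R_cav   = 0.165/(0.0461×0.83×18.7) = 0.2306 K/W
1/R_core = 1/R_stud + 1/R_cav → R_core = 9.996×10^-4 K/W
R_outer = 0.013/(0.186×18.7) = 0.003738 K/W
R_total = 0.005589 K/W
Q = ΔT/R_total = 42/0.005589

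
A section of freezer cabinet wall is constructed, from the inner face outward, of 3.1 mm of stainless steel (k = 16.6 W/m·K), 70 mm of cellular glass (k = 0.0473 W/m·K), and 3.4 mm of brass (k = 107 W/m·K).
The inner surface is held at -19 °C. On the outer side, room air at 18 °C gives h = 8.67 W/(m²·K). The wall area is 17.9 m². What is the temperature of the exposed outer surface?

Using the resistance-network approach (series):
R_stainless steel = L/(kA) = 0.0031/(16.6×17.9) = 1.043×10^-5 K/W
R_cellular glass = L/(kA) = 0.07/(0.0473×17.9) = 0.08268 K/W
R_brass = L/(kA) = 0.0034/(107×17.9) = 1.775×10^-6 K/W
R_outer film = 1/(h_o·A) = 1/(8.67×17.9) = 0.006444 K/W
R_total = 0.08913 K/W;  Q = ΔT/R_total = 37/0.08913 = 415.1 W
T_interface = T_inner + Q·ΣR(inner→interface) = -19 + 415×0.08269

T ≈ 15.3 °C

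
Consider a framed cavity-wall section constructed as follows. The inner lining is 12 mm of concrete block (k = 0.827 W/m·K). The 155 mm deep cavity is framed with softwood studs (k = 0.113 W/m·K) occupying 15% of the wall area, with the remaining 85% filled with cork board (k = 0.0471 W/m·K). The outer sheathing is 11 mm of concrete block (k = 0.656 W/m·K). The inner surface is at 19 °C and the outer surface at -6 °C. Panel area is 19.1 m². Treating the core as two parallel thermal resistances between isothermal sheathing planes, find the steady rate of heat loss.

Sheathing layers in series; stud and cavity paths in parallel between them.
R_inner = 0.012/(0.827×19.1) = 7.597×10^-4 K/W
R_stud  = 0.155/(0.113×0.15×19.1) = 0.4788 K/W
R_cav   = 0.155/(0.0471×0.85×19.1) = 0.2027 K/W
1/R_core = 1/R_stud + 1/R_cav → R_core = 0.1424 K/W
R_outer = 0.011/(0.656×19.1) = 8.779×10^-4 K/W
R_total = 0.144 K/W
Q = ΔT/R_total = 25/0.144

Q ≈ 174 W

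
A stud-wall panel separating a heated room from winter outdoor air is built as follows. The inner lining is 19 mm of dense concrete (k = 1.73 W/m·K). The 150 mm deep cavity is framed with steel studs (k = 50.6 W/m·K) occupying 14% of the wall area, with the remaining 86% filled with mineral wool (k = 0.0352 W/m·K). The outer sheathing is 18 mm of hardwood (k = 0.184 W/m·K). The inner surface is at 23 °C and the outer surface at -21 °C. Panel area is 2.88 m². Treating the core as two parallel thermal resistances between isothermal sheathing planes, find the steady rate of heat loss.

Sheathing layers in series; stud and cavity paths in parallel between them.
R_inner = 0.019/(1.73×2.88) = 0.003813 K/W
R_stud  = 0.15/(50.6×0.14×2.88) = 0.007352 K/W
R_cav   = 0.15/(0.0352×0.86×2.88) = 1.721 K/W
1/R_core = 1/R_stud + 1/R_cav → R_core = 0.007321 K/W
R_outer = 0.018/(0.184×2.88) = 0.03397 K/W
R_total = 0.0451 K/W
Q = ΔT/R_total = 44/0.0451

Q ≈ 976 W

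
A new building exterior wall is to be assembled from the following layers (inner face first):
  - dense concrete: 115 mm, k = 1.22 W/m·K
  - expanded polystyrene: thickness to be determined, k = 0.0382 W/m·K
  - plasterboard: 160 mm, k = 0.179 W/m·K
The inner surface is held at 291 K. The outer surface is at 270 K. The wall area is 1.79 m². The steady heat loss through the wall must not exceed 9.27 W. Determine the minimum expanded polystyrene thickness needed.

Model the wall as resistances in series:
R_dense concrete = L/(kA) = 0.115/(1.22×1.79) = 0.05266 K/W
R_plasterboard = L/(kA) = 0.16/(0.179×1.79) = 0.4994 K/W
Sum of the known resistances R_other = 0.552 K/W
Required total resistance R_tot = ΔT/Q_allow = 21/9.27 = 2.265 K/W
R_expanded polystyrene = R_tot − R_other = 1.713 K/W
L = R·k·A = 1.713×0.0382×1.79

L ≈ 117 mm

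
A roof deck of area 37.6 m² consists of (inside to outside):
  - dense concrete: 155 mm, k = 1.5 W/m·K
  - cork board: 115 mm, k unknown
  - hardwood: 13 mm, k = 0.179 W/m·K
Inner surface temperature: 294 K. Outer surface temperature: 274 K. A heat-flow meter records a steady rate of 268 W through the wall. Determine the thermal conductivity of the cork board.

Treating each layer as a thermal resistance in series:
R_dense concrete = L/(kA) = 0.155/(1.5×37.6) = 0.002748 K/W
R_hardwood = L/(kA) = 0.013/(0.179×37.6) = 0.001932 K/W
Sum of known resistances R_other = 0.00468 K/W
Total R = ΔT/Q = 20/268 = 0.07463 K/W
R_cork board = R_total − R_other = 0.06995 K/W
k = L/(R·A) = 0.115/(0.06995×37.6)

k ≈ 0.0437 W/(m·K)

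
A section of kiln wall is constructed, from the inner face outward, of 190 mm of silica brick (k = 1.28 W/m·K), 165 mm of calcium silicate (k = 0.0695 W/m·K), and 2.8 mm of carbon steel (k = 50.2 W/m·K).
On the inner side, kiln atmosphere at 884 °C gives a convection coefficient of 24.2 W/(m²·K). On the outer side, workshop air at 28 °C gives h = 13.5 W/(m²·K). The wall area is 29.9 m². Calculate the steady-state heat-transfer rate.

Treating each layer as a thermal resistance in series:
R_inner film = 1/(h_i·A) = 1/(24.2×29.9) = 0.001382 K/W
R_silica brick = L/(kA) = 0.19/(1.28×29.9) = 0.004964 K/W
R_calcium silicate = L/(kA) = 0.165/(0.0695×29.9) = 0.0794 K/W
R_carbon steel = L/(kA) = 0.0028/(50.2×29.9) = 1.865×10^-6 K/W
R_outer film = 1/(h_o·A) = 1/(13.5×29.9) = 0.002477 K/W
R_total = 0.08823 K/W
Q = ΔT / R_total = 856 / 0.08823

Q ≈ 9700 W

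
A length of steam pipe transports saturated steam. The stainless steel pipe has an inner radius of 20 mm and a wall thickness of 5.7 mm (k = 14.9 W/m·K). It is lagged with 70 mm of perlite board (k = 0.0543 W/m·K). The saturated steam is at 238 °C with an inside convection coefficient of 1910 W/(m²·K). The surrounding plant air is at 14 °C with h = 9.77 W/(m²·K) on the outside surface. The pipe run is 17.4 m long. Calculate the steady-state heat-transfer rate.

Q ≈ 967 W

Treating each annulus and film as a series resistance:
R_inner film = 1/(h_i·2πr₁L) = 1/(1910×2π×0.02×17.4) = 2.394×10^-4 K/W
R_stainless steel pipe wall = ln(25.7/20)/(2π×14.9×17.4) = 1.539×10^-4 K/W
R_perlite board = ln(95.7/25.7)/(2π×0.0543×17.4) = 0.2215 K/W
R_outer film = 1/(h_o·2πr_oL) = 1/(9.77×2π×0.0957×17.4) = 0.009783 K/W
R_total = 0.2316 K/W
Q = ΔT/R_total = 224/0.2316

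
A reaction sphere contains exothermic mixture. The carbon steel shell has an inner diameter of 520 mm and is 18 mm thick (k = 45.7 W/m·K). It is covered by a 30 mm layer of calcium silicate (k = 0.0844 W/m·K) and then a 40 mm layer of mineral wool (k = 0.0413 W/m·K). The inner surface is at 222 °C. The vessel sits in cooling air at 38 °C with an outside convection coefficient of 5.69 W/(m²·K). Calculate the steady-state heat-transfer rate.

Q ≈ 158 W

Radial (spherical) resistances in series:
R_carbon steel shell = (1/0.26 − 1/0.278)/(4π×45.7) = 4.336×10^-4 K/W
R_calcium silicate = (1/0.278 − 1/0.308)/(4π×0.0844) = 0.3303 K/W
R_mineral wool = (1/0.308 − 1/0.348)/(4π×0.0413) = 0.7191 K/W
R_outer film = 1/(h·4πr_o²) = 1/(5.69×4π×0.348²) = 0.1155 K/W
R_total = 1.165 K/W
Q = ΔT/R_total = 184/1.165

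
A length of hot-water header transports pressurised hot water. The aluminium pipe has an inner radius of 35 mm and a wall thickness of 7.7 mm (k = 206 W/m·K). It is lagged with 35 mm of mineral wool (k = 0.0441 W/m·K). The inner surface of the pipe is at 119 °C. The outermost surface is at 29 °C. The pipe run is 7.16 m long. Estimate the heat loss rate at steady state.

Q ≈ 298 W

For a radial system each layer contributes R = ln(r_out/r_in)/(2πkL); films add R = 1/(hA).
R_aluminium pipe wall = ln(42.7/35)/(2π×206×7.16) = 2.146×10^-5 K/W
R_mineral wool = ln(77.7/42.7)/(2π×0.0441×7.16) = 0.3017 K/W
R_total = 0.3018 K/W
Q = ΔT/R_total = 90/0.3018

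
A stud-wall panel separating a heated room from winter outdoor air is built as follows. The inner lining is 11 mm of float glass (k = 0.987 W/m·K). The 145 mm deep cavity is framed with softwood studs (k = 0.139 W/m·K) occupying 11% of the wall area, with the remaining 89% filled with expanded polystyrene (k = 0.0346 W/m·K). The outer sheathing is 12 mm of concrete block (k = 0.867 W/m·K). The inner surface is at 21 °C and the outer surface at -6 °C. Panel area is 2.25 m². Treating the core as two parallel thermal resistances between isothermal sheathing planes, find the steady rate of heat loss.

Sheathing layers in series; stud and cavity paths in parallel between them.
R_inner = 0.011/(0.987×2.25) = 0.004953 K/W
R_stud  = 0.145/(0.139×0.11×2.25) = 4.215 K/W
R_cav   = 0.145/(0.0346×0.89×2.25) = 2.093 K/W
1/R_core = 1/R_stud + 1/R_cav → R_core = 1.398 K/W
R_outer = 0.012/(0.867×2.25) = 0.006151 K/W
R_total = 1.41 K/W
Q = ΔT/R_total = 27/1.41

Q ≈ 19.2 W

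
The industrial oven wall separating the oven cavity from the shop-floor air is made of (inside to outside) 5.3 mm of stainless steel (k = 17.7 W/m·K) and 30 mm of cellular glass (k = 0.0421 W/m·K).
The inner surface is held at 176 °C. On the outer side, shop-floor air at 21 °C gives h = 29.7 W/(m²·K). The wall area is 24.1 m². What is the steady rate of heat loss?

Using the resistance-network approach (series):
R_stainless steel = L/(kA) = 0.0053/(17.7×24.1) = 1.242×10^-5 K/W
R_cellular glass = L/(kA) = 0.03/(0.0421×24.1) = 0.02957 K/W
R_outer film = 1/(h_o·A) = 1/(29.7×24.1) = 0.001397 K/W
R_total = 0.03098 K/W
Q = ΔT / R_total = 155 / 0.03098

Q ≈ 5000 W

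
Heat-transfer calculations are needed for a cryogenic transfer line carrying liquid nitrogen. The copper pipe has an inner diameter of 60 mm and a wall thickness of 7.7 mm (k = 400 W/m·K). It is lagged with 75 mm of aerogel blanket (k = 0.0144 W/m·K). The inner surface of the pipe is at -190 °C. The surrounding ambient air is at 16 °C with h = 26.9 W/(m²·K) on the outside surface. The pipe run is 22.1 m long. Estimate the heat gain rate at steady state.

For a radial system each layer contributes R = ln(r_out/r_in)/(2πkL); films add R = 1/(hA).
R_copper pipe wall = ln(37.7/30)/(2π×400×22.1) = 4.113×10^-6 K/W
R_aerogel blanket = ln(112.7/37.7)/(2π×0.0144×22.1) = 0.5477 K/W
R_outer film = 1/(h_o·2πr_oL) = 1/(26.9×2π×0.1127×22.1) = 0.002375 K/W
R_total = 0.55 K/W
Q = ΔT/R_total = 206/0.55

Q ≈ 375 W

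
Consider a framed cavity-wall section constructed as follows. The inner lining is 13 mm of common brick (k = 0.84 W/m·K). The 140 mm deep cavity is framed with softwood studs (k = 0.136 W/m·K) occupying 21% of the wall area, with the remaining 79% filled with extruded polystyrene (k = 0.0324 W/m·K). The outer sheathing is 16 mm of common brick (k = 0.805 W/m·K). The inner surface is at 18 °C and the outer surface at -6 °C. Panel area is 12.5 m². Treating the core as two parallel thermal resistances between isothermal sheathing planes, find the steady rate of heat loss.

Q ≈ 114 W

Sheathing layers in series; stud and cavity paths in parallel between them.
R_inner = 0.013/(0.84×12.5) = 0.001238 K/W
R_stud  = 0.14/(0.136×0.21×12.5) = 0.3922 K/W
R_cav   = 0.14/(0.0324×0.79×12.5) = 0.4376 K/W
1/R_core = 1/R_stud + 1/R_cav → R_core = 0.2068 K/W
R_outer = 0.016/(0.805×12.5) = 0.00159 K/W
R_total = 0.2096 K/W
Q = ΔT/R_total = 24/0.2096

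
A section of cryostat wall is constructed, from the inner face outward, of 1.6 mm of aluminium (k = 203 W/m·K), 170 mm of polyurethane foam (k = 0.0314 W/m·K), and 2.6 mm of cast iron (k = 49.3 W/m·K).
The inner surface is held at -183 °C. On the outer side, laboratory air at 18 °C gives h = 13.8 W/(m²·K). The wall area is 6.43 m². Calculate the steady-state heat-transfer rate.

Treating each layer as a thermal resistance in series:
R_aluminium = L/(kA) = 0.0016/(203×6.43) = 1.226×10^-6 K/W
R_polyurethane foam = L/(kA) = 0.17/(0.0314×6.43) = 0.842 K/W
R_cast iron = L/(kA) = 0.0026/(49.3×6.43) = 8.202×10^-6 K/W
R_outer film = 1/(h_o·A) = 1/(13.8×6.43) = 0.01127 K/W
R_total = 0.8533 K/W
Q = ΔT / R_total = 201 / 0.8533

Q ≈ 236 W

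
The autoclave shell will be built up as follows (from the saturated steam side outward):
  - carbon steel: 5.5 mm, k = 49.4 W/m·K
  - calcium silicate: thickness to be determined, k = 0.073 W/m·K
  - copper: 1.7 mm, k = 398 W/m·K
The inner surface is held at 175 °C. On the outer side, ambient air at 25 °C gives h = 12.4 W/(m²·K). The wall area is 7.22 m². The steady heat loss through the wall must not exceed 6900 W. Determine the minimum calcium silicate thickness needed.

Series thermal resistances:
R_carbon steel = L/(kA) = 0.0055/(49.4×7.22) = 1.542×10^-5 K/W
R_copper = L/(kA) = 0.0017/(398×7.22) = 5.916×10^-7 K/W
R_outer film = 1/(h_o·A) = 1/(12.4×7.22) = 0.01117 K/W
Sum of the known resistances R_other = 0.01119 K/W
Required total resistance R_tot = ΔT/Q_allow = 150/6900 = 0.02174 K/W
R_calcium silicate = R_tot − R_other = 0.01055 K/W
L = R·k·A = 0.01055×0.073×7.22

L ≈ 5.56 mm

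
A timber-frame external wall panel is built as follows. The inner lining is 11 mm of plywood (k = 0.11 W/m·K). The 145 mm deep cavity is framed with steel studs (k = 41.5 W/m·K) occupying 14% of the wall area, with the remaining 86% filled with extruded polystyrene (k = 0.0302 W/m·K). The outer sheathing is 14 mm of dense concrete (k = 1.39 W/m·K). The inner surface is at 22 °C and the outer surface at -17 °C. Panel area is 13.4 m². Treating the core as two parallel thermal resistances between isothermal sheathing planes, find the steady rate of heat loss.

Q ≈ 3870 W

Sheathing layers in series; stud and cavity paths in parallel between them.
R_inner = 0.011/(0.11×13.4) = 0.007463 K/W
R_stud  = 0.145/(41.5×0.14×13.4) = 0.001862 K/W
R_cav   = 0.145/(0.0302×0.86×13.4) = 0.4166 K/W
1/R_core = 1/R_stud + 1/R_cav → R_core = 0.001854 K/W
R_outer = 0.014/(1.39×13.4) = 7.516×10^-4 K/W
R_total = 0.01007 K/W
Q = ΔT/R_total = 39/0.01007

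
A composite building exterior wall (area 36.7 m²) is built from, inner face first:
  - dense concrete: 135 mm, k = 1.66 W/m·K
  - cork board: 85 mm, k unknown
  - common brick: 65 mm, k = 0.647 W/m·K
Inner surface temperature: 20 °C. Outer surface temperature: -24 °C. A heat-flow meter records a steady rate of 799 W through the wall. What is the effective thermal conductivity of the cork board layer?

k ≈ 0.0462 W/(m·K)

Treating each layer as a thermal resistance in series:
R_dense concrete = L/(kA) = 0.135/(1.66×36.7) = 0.002216 K/W
R_common brick = L/(kA) = 0.065/(0.647×36.7) = 0.002737 K/W
Sum of known resistances R_other = 0.004953 K/W
Total R = ΔT/Q = 44/799 = 0.05507 K/W
R_cork board = R_total − R_other = 0.05012 K/W
k = L/(R·A) = 0.085/(0.05012×36.7)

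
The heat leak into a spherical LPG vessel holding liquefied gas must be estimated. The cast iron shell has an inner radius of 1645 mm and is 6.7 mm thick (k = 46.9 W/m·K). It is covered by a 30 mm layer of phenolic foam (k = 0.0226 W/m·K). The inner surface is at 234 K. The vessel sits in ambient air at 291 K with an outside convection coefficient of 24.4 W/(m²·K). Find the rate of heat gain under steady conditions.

For a spherical shell R = (1/r₁ − 1/r₂)/(4πk); film R = 1/(h·4πr²). In series:
R_cast iron shell = (1/1.645 − 1/1.6517)/(4π×46.9) = 4.184×10^-6 K/W
R_phenolic foam = (1/1.6517 − 1/1.6817)/(4π×0.0226) = 0.03803 K/W
R_outer film = 1/(h·4πr_o²) = 1/(24.4×4π×1.6817²) = 0.001153 K/W
R_total = 0.03919 K/W
Q = ΔT/R_total = 57/0.03919

Q ≈ 1450 W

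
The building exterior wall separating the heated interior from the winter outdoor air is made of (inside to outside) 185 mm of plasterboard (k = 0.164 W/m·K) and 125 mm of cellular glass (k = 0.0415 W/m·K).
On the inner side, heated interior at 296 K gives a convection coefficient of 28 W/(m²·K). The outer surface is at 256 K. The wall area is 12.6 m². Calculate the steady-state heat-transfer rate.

Q ≈ 121 W

Using the resistance-network approach (series):
R_inner film = 1/(h_i·A) = 1/(28×12.6) = 0.002834 K/W
R_plasterboard = L/(kA) = 0.185/(0.164×12.6) = 0.08953 K/W
R_cellular glass = L/(kA) = 0.125/(0.0415×12.6) = 0.2391 K/W
R_total = 0.3314 K/W
Q = ΔT / R_total = 40 / 0.3314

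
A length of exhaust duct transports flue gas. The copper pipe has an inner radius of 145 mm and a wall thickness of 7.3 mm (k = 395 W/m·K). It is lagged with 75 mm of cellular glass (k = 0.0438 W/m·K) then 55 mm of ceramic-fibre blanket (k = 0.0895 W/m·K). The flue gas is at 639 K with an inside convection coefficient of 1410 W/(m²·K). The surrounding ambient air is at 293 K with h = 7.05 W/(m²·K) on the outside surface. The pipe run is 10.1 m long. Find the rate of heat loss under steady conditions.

Radial resistances (cylindrical: R_cond = ln(r_o/r_i)/(2πkL), R_conv = 1/(h·2πrL)):
R_inner film = 1/(h_i·2πr₁L) = 1/(1410×2π×0.145×10.1) = 7.707×10^-5 K/W
R_copper pipe wall = ln(152.3/145)/(2π×395×10.1) = 1.96×10^-6 K/W
R_cellular glass = ln(227.3/152.3)/(2π×0.0438×10.1) = 0.1441 K/W
R_ceramic-fibre blanket = ln(282.3/227.3)/(2π×0.0895×10.1) = 0.03815 K/W
R_outer film = 1/(h_o·2πr_oL) = 1/(7.05×2π×0.2823×10.1) = 0.007918 K/W
R_total = 0.1902 K/W
Q = ΔT/R_total = 346/0.1902

Q ≈ 1820 W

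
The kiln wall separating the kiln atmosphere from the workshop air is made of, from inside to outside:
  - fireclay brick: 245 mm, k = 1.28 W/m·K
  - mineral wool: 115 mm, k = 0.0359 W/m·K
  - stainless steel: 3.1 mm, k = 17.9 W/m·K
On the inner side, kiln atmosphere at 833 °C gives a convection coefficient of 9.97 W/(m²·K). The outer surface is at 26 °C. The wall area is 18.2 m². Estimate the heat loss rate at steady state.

Treating each layer as a thermal resistance in series:
R_inner film = 1/(h_i·A) = 1/(9.97×18.2) = 0.005511 K/W
R_fireclay brick = L/(kA) = 0.245/(1.28×18.2) = 0.01052 K/W
R_mineral wool = L/(kA) = 0.115/(0.0359×18.2) = 0.176 K/W
R_stainless steel = L/(kA) = 0.0031/(17.9×18.2) = 9.516×10^-6 K/W
R_total = 0.192 K/W
Q = ΔT / R_total = 807 / 0.192

Q ≈ 4200 W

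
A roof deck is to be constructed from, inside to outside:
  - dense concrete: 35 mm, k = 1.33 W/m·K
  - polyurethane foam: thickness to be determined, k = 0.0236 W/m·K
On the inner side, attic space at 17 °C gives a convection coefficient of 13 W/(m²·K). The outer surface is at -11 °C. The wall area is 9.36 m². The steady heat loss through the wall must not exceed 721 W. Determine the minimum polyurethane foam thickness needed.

Thermal resistances in series:
R_inner film = 1/(h_i·A) = 1/(13×9.36) = 0.008218 K/W
R_dense concrete = L/(kA) = 0.035/(1.33×9.36) = 0.002812 K/W
Sum of the known resistances R_other = 0.01103 K/W
Required total resistance R_tot = ΔT/Q_allow = 28/721 = 0.03883 K/W
R_polyurethane foam = R_tot − R_other = 0.02781 K/W
L = R·k·A = 0.02781×0.0236×9.36

L ≈ 6.14 mm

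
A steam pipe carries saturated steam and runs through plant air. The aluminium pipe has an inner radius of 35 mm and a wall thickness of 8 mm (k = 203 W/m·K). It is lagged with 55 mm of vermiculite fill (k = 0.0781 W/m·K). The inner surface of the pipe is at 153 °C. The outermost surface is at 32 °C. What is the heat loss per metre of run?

Radial resistances (cylindrical: R_cond = ln(r_o/r_i)/(2πkL), R_conv = 1/(h·2πrL)):
R_aluminium pipe wall = ln(43/35)/(2π×203×1) = 1.614×10^-4 K/W
R_vermiculite fill = ln(98/43)/(2π×0.0781×1) = 1.679 K/W
R_total = 1.679 K/W
Q = ΔT/R_total = 121/1.679

q′ ≈ 72.1 W/m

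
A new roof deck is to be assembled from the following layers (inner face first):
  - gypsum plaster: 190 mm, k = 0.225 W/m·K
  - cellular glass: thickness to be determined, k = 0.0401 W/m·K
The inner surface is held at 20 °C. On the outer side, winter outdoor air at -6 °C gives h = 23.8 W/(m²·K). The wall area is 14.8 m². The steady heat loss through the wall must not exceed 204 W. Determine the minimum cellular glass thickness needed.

L ≈ 40.1 mm

Series thermal resistances:
R_gypsum plaster = L/(kA) = 0.19/(0.225×14.8) = 0.05706 K/W
R_outer film = 1/(h_o·A) = 1/(23.8×14.8) = 0.002839 K/W
Sum of the known resistances R_other = 0.0599 K/W
Required total resistance R_tot = ΔT/Q_allow = 26/204 = 0.1275 K/W
R_cellular glass = R_tot − R_other = 0.06755 K/W
L = R·k·A = 0.06755×0.0401×14.8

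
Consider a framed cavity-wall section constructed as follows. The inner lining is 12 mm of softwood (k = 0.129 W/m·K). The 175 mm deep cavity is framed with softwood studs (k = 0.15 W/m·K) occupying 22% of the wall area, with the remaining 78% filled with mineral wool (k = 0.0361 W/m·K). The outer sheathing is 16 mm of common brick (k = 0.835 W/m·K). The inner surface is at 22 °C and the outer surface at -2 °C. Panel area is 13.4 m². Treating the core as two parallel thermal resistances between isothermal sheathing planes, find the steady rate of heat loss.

Q ≈ 108 W

Sheathing layers in series; stud and cavity paths in parallel between them.
R_inner = 0.012/(0.129×13.4) = 0.006942 K/W
R_stud  = 0.175/(0.15×0.22×13.4) = 0.3957 K/W
R_cav   = 0.175/(0.0361×0.78×13.4) = 0.4638 K/W
1/R_core = 1/R_stud + 1/R_cav → R_core = 0.2135 K/W
R_outer = 0.016/(0.835×13.4) = 0.00143 K/W
R_total = 0.2219 K/W
Q = ΔT/R_total = 24/0.2219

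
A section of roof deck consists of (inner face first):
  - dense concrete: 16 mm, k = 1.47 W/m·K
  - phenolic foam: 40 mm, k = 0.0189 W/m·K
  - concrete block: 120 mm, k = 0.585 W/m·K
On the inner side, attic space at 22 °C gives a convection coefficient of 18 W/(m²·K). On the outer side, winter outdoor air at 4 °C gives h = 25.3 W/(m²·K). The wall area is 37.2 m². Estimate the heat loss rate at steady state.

Treating each layer as a thermal resistance in series:
R_inner film = 1/(h_i·A) = 1/(18×37.2) = 0.001493 K/W
R_dense concrete = L/(kA) = 0.016/(1.47×37.2) = 2.926×10^-4 K/W
R_phenolic foam = L/(kA) = 0.04/(0.0189×37.2) = 0.05689 K/W
R_concrete block = L/(kA) = 0.12/(0.585×37.2) = 0.005514 K/W
R_outer film = 1/(h_o·A) = 1/(25.3×37.2) = 0.001063 K/W
R_total = 0.06526 K/W
Q = ΔT / R_total = 18 / 0.06526

Q ≈ 276 W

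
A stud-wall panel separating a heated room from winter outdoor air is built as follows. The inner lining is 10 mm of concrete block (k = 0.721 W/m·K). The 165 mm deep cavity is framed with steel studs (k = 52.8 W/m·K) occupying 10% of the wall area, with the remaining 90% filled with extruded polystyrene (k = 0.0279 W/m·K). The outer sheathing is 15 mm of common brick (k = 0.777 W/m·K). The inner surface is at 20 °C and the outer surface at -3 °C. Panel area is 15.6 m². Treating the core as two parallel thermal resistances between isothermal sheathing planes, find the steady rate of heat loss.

Q ≈ 5580 W

Sheathing layers in series; stud and cavity paths in parallel between them.
R_inner = 0.01/(0.721×15.6) = 8.891×10^-4 K/W
R_stud  = 0.165/(52.8×0.1×15.6) = 0.002003 K/W
R_cav   = 0.165/(0.0279×0.9×15.6) = 0.4212 K/W
1/R_core = 1/R_stud + 1/R_cav → R_core = 0.001994 K/W
R_outer = 0.015/(0.777×15.6) = 0.001238 K/W
R_total = 0.00412 K/W
Q = ΔT/R_total = 23/0.00412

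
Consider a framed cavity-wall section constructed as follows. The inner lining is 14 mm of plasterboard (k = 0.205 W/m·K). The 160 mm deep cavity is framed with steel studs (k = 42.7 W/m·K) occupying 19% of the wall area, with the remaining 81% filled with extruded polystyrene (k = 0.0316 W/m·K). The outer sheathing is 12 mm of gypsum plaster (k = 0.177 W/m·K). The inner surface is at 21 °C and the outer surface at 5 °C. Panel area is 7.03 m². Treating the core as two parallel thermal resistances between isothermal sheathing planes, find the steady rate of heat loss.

Sheathing layers in series; stud and cavity paths in parallel between them.
R_inner = 0.014/(0.205×7.03) = 0.009714 K/W
R_stud  = 0.16/(42.7×0.19×7.03) = 0.002805 K/W
R_cav   = 0.16/(0.0316×0.81×7.03) = 0.8892 K/W
1/R_core = 1/R_stud + 1/R_cav → R_core = 0.002797 K/W
R_outer = 0.012/(0.177×7.03) = 0.009644 K/W
R_total = 0.02215 K/W
Q = ΔT/R_total = 16/0.02215

Q ≈ 722 W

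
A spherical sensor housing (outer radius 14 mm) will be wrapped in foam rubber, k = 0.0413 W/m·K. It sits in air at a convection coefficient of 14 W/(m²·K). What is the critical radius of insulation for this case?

r_cr ≈ 5.9 mm

For a sphere r_cr = 2k/h = 2×0.0413/14
r_cr = 5.9 mm; since the bare radius (14 mm) is above r_cr, any added insulation will reduce heat loss.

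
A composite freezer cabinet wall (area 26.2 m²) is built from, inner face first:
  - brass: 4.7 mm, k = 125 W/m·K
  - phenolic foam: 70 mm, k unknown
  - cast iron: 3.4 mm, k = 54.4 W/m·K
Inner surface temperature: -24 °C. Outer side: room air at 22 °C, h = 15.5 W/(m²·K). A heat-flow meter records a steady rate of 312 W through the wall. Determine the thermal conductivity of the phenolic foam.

Treating each layer as a thermal resistance in series:
R_brass = L/(kA) = 0.0047/(125×26.2) = 1.435×10^-6 K/W
R_cast iron = L/(kA) = 0.0034/(54.4×26.2) = 2.385×10^-6 K/W
R_outer film = 1/(h_o·A) = 1/(15.5×26.2) = 0.002462 K/W
Sum of known resistances R_other = 0.002466 K/W
Total R = ΔT/Q = 46/312 = 0.1474 K/W
R_phenolic foam = R_total − R_other = 0.145 K/W
k = L/(R·A) = 0.07/(0.145×26.2)

k ≈ 0.0184 W/(m·K)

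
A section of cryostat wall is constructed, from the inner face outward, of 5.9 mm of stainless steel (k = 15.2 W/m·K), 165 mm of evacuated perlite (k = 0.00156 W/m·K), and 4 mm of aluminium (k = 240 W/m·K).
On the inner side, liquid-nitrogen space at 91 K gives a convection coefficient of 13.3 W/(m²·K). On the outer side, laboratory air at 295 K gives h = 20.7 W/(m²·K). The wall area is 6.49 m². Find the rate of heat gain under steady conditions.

Treating each layer as a thermal resistance in series:
R_inner film = 1/(h_i·A) = 1/(13.3×6.49) = 0.01159 K/W
R_stainless steel = L/(kA) = 0.0059/(15.2×6.49) = 5.981×10^-5 K/W
R_evacuated perlite = L/(kA) = 0.165/(0.00156×6.49) = 16.3 K/W
R_aluminium = L/(kA) = 0.004/(240×6.49) = 2.568×10^-6 K/W
R_outer film = 1/(h_o·A) = 1/(20.7×6.49) = 0.007444 K/W
R_total = 16.32 K/W
Q = ΔT / R_total = 204 / 16.32

Q ≈ 12.5 W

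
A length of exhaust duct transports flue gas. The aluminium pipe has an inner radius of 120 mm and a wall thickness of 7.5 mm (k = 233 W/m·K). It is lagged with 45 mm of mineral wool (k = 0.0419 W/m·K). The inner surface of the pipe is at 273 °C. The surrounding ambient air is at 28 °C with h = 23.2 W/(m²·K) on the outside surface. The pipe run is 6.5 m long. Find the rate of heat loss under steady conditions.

Cylindrical conduction, so R = ln(r₂/r₁)/(2πkL) per layer, in series:
R_aluminium pipe wall = ln(127.5/120)/(2π×233×6.5) = 6.371×10^-6 K/W
R_mineral wool = ln(172.5/127.5)/(2π×0.0419×6.5) = 0.1766 K/W
R_outer film = 1/(h_o·2πr_oL) = 1/(23.2×2π×0.1725×6.5) = 0.006118 K/W
R_total = 0.1828 K/W
Q = ΔT/R_total = 245/0.1828

Q ≈ 1340 W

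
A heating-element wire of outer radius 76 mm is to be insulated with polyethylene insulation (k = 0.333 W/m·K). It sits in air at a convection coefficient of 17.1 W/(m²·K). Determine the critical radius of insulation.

r_cr ≈ 19.5 mm

For a cylinder r_cr = k/h = 0.333/17.1
r_cr = 19.5 mm; since the bare radius (76 mm) is above r_cr, any added insulation will reduce heat loss.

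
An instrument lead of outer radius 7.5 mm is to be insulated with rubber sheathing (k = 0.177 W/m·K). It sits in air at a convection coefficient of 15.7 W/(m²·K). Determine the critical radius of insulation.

r_cr ≈ 11.3 mm

For a cylinder r_cr = k/h = 0.177/15.7
r_cr = 11.3 mm; since the bare radius (7.5 mm) is below r_cr, adding a thin layer of insulation will *increase* heat loss.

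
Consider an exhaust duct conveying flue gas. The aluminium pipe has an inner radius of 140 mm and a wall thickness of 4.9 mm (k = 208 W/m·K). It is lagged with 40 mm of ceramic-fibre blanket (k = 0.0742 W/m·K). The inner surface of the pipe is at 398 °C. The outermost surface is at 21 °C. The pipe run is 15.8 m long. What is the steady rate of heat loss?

Per-layer cylindrical resistances, series-summed:
R_aluminium pipe wall = ln(144.9/140)/(2π×208×15.8) = 1.666×10^-6 K/W
R_ceramic-fibre blanket = ln(184.9/144.9)/(2π×0.0742×15.8) = 0.03309 K/W
R_total = 0.0331 K/W
Q = ΔT/R_total = 377/0.0331

Q ≈ 11400 W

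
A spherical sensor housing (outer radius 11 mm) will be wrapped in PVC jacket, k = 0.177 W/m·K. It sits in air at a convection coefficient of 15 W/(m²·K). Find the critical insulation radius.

r_cr ≈ 23.6 mm

For a sphere r_cr = 2k/h = 2×0.177/15
r_cr = 23.6 mm; since the bare radius (11 mm) is below r_cr, adding a thin layer of insulation will *increase* heat loss.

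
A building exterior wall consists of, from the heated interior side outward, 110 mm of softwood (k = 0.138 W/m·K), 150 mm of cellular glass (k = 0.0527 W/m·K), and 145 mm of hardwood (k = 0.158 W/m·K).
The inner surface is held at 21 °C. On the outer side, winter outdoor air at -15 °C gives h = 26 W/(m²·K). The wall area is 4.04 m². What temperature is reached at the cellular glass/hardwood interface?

Series thermal resistances:
R_softwood = L/(kA) = 0.11/(0.138×4.04) = 0.1973 K/W
R_cellular glass = L/(kA) = 0.15/(0.0527×4.04) = 0.7045 K/W
R_hardwood = L/(kA) = 0.145/(0.158×4.04) = 0.2272 K/W
R_outer film = 1/(h_o·A) = 1/(26×4.04) = 0.00952 K/W
R_total = 1.139 K/W;  Q = ΔT/R_total = 36/1.139 = 31.62 W
T_interface = T_inner − Q·ΣR(inner→interface) = 21 − 31.6×0.9018

T ≈ -7.52 °C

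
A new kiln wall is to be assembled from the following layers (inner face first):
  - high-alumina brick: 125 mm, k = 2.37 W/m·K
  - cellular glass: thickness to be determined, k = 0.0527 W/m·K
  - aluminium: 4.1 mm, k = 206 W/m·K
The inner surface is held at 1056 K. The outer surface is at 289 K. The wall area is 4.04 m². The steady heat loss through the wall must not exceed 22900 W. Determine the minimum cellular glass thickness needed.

L ≈ 4.35 mm

Using the resistance-network approach (series):
R_high-alumina brick = L/(kA) = 0.125/(2.37×4.04) = 0.01306 K/W
R_aluminium = L/(kA) = 0.0041/(206×4.04) = 4.926×10^-6 K/W
Sum of the known resistances R_other = 0.01306 K/W
Required total resistance R_tot = ΔT/Q_allow = 767/22900 = 0.03349 K/W
R_cellular glass = R_tot − R_other = 0.02043 K/W
L = R·k·A = 0.02043×0.0527×4.04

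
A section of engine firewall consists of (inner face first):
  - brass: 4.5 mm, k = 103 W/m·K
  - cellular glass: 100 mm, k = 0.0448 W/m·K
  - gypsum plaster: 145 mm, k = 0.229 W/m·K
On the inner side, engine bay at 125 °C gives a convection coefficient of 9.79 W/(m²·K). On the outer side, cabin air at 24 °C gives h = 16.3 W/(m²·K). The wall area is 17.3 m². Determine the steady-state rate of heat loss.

Treating each layer as a thermal resistance in series:
R_inner film = 1/(h_i·A) = 1/(9.79×17.3) = 0.005904 K/W
R_brass = L/(kA) = 0.0045/(103×17.3) = 2.525×10^-6 K/W
R_cellular glass = L/(kA) = 0.1/(0.0448×17.3) = 0.129 K/W
R_gypsum plaster = L/(kA) = 0.145/(0.229×17.3) = 0.0366 K/W
R_outer film = 1/(h_o·A) = 1/(16.3×17.3) = 0.003546 K/W
R_total = 0.1751 K/W
Q = ΔT / R_total = 101 / 0.1751

Q ≈ 577 W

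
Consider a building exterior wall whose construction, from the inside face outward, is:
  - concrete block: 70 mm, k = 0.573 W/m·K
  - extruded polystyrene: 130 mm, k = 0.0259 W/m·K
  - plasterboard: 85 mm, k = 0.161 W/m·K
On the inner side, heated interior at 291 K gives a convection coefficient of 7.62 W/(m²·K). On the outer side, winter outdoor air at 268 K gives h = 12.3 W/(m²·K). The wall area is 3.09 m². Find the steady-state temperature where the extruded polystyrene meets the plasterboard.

T ≈ 270 K

Treating each layer as a thermal resistance in series:
R_inner film = 1/(h_i·A) = 1/(7.62×3.09) = 0.04247 K/W
R_concrete block = L/(kA) = 0.07/(0.573×3.09) = 0.03954 K/W
R_extruded polystyrene = L/(kA) = 0.13/(0.0259×3.09) = 1.624 K/W
R_plasterboard = L/(kA) = 0.085/(0.161×3.09) = 0.1709 K/W
R_outer film = 1/(h_o·A) = 1/(12.3×3.09) = 0.02631 K/W
R_total = 1.904 K/W;  Q = ΔT/R_total = 23/1.904 = 12.08 W
T_interface = T_inner − Q·ΣR(inner→interface) = 291 − 12.1×1.706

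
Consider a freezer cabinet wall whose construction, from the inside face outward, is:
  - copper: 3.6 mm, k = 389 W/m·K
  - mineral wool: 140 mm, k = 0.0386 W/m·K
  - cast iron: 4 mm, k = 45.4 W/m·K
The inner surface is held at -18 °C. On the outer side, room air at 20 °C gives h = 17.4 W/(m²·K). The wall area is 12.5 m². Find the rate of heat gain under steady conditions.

Thermal resistances in series:
R_copper = L/(kA) = 0.0036/(389×12.5) = 7.404×10^-7 K/W
R_mineral wool = L/(kA) = 0.14/(0.0386×12.5) = 0.2902 K/W
R_cast iron = L/(kA) = 0.004/(45.4×12.5) = 7.048×10^-6 K/W
R_outer film = 1/(h_o·A) = 1/(17.4×12.5) = 0.004598 K/W
R_total = 0.2948 K/W
Q = ΔT / R_total = 38 / 0.2948

Q ≈ 129 W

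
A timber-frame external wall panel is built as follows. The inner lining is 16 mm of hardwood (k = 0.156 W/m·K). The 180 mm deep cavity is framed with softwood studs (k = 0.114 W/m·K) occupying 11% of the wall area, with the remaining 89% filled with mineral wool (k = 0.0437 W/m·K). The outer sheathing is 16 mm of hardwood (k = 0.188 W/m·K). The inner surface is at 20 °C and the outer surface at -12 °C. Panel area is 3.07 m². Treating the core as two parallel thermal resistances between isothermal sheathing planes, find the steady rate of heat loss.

Q ≈ 26.6 W

Sheathing layers in series; stud and cavity paths in parallel between them.
R_inner = 0.016/(0.156×3.07) = 0.03341 K/W
R_stud  = 0.18/(0.114×0.11×3.07) = 4.676 K/W
R_cav   = 0.18/(0.0437×0.89×3.07) = 1.508 K/W
1/R_core = 1/R_stud + 1/R_cav → R_core = 1.14 K/W
R_outer = 0.016/(0.188×3.07) = 0.02772 K/W
R_total = 1.201 K/W
Q = ΔT/R_total = 32/1.201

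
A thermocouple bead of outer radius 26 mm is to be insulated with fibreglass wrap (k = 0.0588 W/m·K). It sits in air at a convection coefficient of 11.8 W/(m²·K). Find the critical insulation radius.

For a sphere r_cr = 2k/h = 2×0.0588/11.8
r_cr = 9.97 mm; since the bare radius (26 mm) is above r_cr, any added insulation will reduce heat loss.

r_cr ≈ 9.97 mm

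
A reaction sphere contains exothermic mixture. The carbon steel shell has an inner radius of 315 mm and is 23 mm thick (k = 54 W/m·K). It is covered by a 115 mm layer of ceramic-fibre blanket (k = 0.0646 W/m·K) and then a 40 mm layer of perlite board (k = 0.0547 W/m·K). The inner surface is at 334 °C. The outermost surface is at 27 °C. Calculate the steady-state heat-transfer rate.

Q ≈ 259 W

Radial (spherical) resistances in series:
R_carbon steel shell = (1/0.315 − 1/0.338)/(4π×54) = 3.183×10^-4 K/W
R_ceramic-fibre blanket = (1/0.338 − 1/0.453)/(4π×0.0646) = 0.9252 K/W
R_perlite board = (1/0.453 − 1/0.493)/(4π×0.0547) = 0.2606 K/W
R_total = 1.186 K/W
Q = ΔT/R_total = 307/1.186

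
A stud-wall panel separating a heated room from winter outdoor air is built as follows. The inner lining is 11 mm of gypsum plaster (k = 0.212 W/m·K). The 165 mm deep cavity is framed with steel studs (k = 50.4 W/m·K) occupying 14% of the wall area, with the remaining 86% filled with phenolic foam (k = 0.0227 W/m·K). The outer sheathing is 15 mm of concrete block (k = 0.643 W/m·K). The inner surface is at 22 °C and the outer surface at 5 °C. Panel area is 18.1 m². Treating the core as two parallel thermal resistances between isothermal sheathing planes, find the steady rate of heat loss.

Sheathing layers in series; stud and cavity paths in parallel between them.
R_inner = 0.011/(0.212×18.1) = 0.002867 K/W
R_stud  = 0.165/(50.4×0.14×18.1) = 0.001292 K/W
R_cav   = 0.165/(0.0227×0.86×18.1) = 0.467 K/W
1/R_core = 1/R_stud + 1/R_cav → R_core = 0.001288 K/W
R_outer = 0.015/(0.643×18.1) = 0.001289 K/W
R_total = 0.005444 K/W
Q = ΔT/R_total = 17/0.005444

Q ≈ 3120 W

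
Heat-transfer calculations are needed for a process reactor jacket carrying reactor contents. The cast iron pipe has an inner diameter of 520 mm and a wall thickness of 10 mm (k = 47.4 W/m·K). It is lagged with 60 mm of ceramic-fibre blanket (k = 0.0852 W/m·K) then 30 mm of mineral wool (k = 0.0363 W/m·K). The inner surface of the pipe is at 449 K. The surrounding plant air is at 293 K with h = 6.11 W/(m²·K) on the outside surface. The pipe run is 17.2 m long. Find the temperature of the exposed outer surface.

T ≈ 307 K

Per-layer cylindrical resistances, series-summed:
R_cast iron pipe wall = ln(270/260)/(2π×47.4×17.2) = 7.367×10^-6 K/W
R_ceramic-fibre blanket = ln(330/270)/(2π×0.0852×17.2) = 0.02179 K/W
R_mineral wool = ln(360/330)/(2π×0.0363×17.2) = 0.02218 K/W
R_outer film = 1/(h_o·2πr_oL) = 1/(6.11×2π×0.36×17.2) = 0.004207 K/W
R_total = 0.04819 K/W
Q = ΔT/R_total = 156/0.04819
Q = 3240 W
T_interface = T_inner − Q·ΣR(inner→interface) = 449 − 3240×0.04398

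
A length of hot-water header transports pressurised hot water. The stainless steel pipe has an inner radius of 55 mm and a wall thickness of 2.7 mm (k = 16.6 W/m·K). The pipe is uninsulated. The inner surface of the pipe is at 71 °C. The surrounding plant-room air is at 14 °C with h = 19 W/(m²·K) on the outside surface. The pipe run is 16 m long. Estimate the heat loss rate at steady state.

Q ≈ 6260 W

For a radial system each layer contributes R = ln(r_out/r_in)/(2πkL); films add R = 1/(hA).
R_stainless steel pipe wall = ln(57.7/55)/(2π×16.6×16) = 2.872×10^-5 K/W
R_outer film = 1/(h_o·2πr_oL) = 1/(19×2π×0.0577×16) = 0.009073 K/W
R_total = 0.009102 K/W
Q = ΔT/R_total = 57/0.009102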